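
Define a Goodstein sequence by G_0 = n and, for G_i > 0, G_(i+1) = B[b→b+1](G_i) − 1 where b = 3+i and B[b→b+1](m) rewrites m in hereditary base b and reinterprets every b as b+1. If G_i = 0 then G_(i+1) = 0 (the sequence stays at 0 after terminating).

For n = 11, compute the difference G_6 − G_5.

4

G_0 = 11. HB_3(11) = 3^2 + 2. Bump = 18. G_1 = 17.
G_1 = 17. HB_4(17) = 4^2 + 1. Bump = 26. G_2 = 25.
G_2 = 25. HB_5(25) = 5^2. Bump = 36. G_3 = 35.
G_3 = 35. HB_6(35) = 5·6 + 5. Bump = 40. G_4 = 39.
G_4 = 39. HB_7(39) = 5·7 + 4. Bump = 44. G_5 = 43.
G_5 = 43. HB_8(43) = 5·8 + 3. Bump = 48. G_6 = 47.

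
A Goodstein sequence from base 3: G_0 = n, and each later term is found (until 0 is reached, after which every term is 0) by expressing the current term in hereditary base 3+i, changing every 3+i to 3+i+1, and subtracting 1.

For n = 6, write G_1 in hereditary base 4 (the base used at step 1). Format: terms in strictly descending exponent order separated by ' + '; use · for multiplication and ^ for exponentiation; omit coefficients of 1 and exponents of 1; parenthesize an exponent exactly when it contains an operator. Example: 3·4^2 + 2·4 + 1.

4 + 3

G_0=6  [base 3] 2·3  →[3↦4]→  2·4 = 8  −1 ⇒ G_1=7
G_1=7  [base 4] 4 + 3  →[4↦5]→  5 + 3 = 8  −1 ⇒ G_2=7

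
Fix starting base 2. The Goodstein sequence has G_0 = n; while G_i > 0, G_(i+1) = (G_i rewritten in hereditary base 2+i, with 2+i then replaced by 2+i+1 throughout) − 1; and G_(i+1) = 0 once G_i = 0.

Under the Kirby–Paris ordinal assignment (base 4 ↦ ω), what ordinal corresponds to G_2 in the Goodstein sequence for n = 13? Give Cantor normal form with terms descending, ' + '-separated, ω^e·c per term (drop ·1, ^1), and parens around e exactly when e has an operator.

[0] 13 ≡ 2^(2 + 1) + 2^2 + 1 (base 2). Lift 3: 109. −1: 108.
[1] 108 ≡ 3^(3 + 1) + 3^3 (base 3). Lift 4: 1280. −1: 1279.
[2] 1279 ≡ 4^(4 + 1) + 3·4^3 + 3·4^2 + 3·4 + 3 (base 4). Lift 5: 16093. −1: 16092.

ω^(ω + 1) + ω^3·3 + ω^2·3 + ω·3 + 3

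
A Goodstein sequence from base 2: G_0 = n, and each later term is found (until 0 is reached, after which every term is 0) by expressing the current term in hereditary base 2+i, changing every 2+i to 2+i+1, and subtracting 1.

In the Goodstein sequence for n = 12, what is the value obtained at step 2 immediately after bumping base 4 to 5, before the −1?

15686

step 0: 12 = 2^(2 + 1) + 2^2; sub 3 for 2: 3^(3 + 1) + 3^3; = 108; G_1 = 108−1 = 107
step 1: 107 = 3^(3 + 1) + 2·3^2 + 2·3 + 2; sub 4 for 3: 4^(4 + 1) + 2·4^2 + 2·4 + 2; = 1066; G_2 = 1066−1 = 1065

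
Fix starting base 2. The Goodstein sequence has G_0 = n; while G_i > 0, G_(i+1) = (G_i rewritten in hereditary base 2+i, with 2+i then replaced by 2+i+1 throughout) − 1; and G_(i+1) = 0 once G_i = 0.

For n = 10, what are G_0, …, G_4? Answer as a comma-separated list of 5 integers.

i=0: 10 = 2^(2 + 1) + 2 (b=2); 2→3: 3^(3 + 1) + 3 = 84; 84−1 = 83
i=1: 83 = 3^(3 + 1) + 2 (b=3); 3→4: 4^(4 + 1) + 2 = 1026; 1026−1 = 1025
i=2: 1025 = 4^(4 + 1) + 1 (b=4); 4→5: 5^(5 + 1) + 1 = 15626; 15626−1 = 15625
i=3: 15625 = 5^(5 + 1) (b=5); 5→6: 6^(6 + 1) = 279936; 279936−1 = 279935

10, 83, 1025, 15625, 279935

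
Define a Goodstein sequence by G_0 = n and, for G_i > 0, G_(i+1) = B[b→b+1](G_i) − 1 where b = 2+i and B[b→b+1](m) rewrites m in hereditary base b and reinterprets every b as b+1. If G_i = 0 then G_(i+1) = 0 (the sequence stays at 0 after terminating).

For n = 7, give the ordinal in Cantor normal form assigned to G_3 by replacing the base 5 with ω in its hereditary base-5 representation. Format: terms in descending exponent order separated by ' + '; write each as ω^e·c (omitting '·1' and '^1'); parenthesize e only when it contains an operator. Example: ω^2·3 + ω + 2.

ω^ω + 2

base 2: 7 = 2^2 + 2 + 1; at 3: 3^3 + 3 + 1 = 31; next = 30
base 3: 30 = 3^3 + 3; at 4: 4^4 + 4 = 260; next = 259
base 4: 259 = 4^4 + 3; at 5: 5^5 + 3 = 3128; next = 3127
base 5: 3127 = 5^5 + 2; at 6: 6^6 + 2 = 46658; next = 46657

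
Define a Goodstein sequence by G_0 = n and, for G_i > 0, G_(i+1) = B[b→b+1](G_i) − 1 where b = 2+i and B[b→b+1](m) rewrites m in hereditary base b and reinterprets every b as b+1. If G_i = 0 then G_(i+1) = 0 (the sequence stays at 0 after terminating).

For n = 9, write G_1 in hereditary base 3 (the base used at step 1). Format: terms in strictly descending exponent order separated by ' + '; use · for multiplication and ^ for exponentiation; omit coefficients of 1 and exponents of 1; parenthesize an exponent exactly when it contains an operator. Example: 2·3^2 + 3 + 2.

G_0=9  [base 2] 2^(2 + 1) + 1  →[2↦3]→  3^(3 + 1) + 1 = 82  −1 ⇒ G_1=81
G_1=81  [base 3] 3^(3 + 1)  →[3↦4]→  4^(4 + 1) = 1024  −1 ⇒ G_2=1023

3^(3 + 1)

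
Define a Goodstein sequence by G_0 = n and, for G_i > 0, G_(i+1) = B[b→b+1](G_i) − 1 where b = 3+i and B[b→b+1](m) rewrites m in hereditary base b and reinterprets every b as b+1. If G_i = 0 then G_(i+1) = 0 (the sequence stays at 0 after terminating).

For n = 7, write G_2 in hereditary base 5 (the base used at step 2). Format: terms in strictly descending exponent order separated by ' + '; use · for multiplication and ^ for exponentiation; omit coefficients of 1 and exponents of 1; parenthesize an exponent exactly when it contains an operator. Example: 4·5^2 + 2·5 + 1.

5 + 4

i=0: 7 = 2·3 + 1 (b=3); 3→4: 2·4 + 1 = 9; 9−1 = 8
i=1: 8 = 2·4 (b=4); 4→5: 2·5 = 10; 10−1 = 9
i=2: 9 = 5 + 4 (b=5); 5→6: 6 + 4 = 10; 10−1 = 9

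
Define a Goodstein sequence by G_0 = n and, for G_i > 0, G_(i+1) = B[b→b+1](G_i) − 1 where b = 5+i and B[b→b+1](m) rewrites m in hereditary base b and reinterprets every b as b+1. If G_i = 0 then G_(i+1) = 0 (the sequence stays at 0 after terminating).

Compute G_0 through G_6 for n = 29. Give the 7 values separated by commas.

29 —HB5→ 5^2 + 4 —bump→ 6^2 + 4 = 40 —(−1)→ 39
39 —HB6→ 6^2 + 3 —bump→ 7^2 + 3 = 52 —(−1)→ 51
51 —HB7→ 7^2 + 2 —bump→ 8^2 + 2 = 66 —(−1)→ 65
65 —HB8→ 8^2 + 1 —bump→ 9^2 + 1 = 82 —(−1)→ 81
81 —HB9→ 9^2 —bump→ 10^2 = 100 —(−1)→ 99
99 —HB10→ 9·10 + 9 —bump→ 9·11 + 9 = 108 —(−1)→ 107

29, 39, 51, 65, 81, 99, 107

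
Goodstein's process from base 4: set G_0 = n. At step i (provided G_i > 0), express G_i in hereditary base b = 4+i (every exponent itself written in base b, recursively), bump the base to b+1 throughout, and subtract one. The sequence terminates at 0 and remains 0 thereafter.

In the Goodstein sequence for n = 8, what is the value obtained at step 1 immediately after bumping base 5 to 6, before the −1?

10

G_0 = 8. HB_4(8) = 2·4. Bump = 10. G_1 = 9.
G_1 = 9. HB_5(9) = 5 + 4. Bump = 10. G_2 = 9.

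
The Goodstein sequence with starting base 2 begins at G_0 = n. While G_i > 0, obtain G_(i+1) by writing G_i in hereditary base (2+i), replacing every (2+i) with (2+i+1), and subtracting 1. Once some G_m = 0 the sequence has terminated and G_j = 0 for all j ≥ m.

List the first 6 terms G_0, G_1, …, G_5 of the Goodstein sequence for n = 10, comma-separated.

10, 83, 1025, 15625, 279935, 4215754

step 0: 10 = 2^(2 + 1) + 2; sub 3 for 2: 3^(3 + 1) + 3; = 84; G_1 = 84−1 = 83
step 1: 83 = 3^(3 + 1) + 2; sub 4 for 3: 4^(4 + 1) + 2; = 1026; G_2 = 1026−1 = 1025
step 2: 1025 = 4^(4 + 1) + 1; sub 5 for 4: 5^(5 + 1) + 1; = 15626; G_3 = 15626−1 = 15625
step 3: 15625 = 5^(5 + 1); sub 6 for 5: 6^(6 + 1); = 279936; G_4 = 279936−1 = 279935
step 4: 279935 = 5·6^6 + 5·6^5 + 5·6^4 + 5·6^3 + 5·6^2 + 5·6 + 5; sub 7 for 6: 5·7^7 + 5·7^5 + 5·7^4 + 5·7^3 + 5·7^2 + 5·7 + 5; = 4215755; G_5 = 4215755−1 = 4215754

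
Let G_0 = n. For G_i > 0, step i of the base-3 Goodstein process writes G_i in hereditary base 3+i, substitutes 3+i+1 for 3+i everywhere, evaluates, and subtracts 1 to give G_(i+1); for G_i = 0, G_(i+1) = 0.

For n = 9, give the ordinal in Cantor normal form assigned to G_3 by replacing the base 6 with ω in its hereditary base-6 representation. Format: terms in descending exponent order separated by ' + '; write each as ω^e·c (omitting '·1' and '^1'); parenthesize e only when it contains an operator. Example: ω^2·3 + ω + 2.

ω·3 + 1

G_0 = 9. HB_3(9) = 3^2. Bump = 16. G_1 = 15.
G_1 = 15. HB_4(15) = 3·4 + 3. Bump = 18. G_2 = 17.
G_2 = 17. HB_5(17) = 3·5 + 2. Bump = 20. G_3 = 19.
G_3 = 19. HB_6(19) = 3·6 + 1. Bump = 22. G_4 = 21.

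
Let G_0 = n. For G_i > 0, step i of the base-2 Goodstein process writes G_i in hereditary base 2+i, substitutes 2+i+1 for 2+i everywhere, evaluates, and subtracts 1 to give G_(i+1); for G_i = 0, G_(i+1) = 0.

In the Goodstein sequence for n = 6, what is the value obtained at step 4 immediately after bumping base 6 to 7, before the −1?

98040

base 2: 6 = 2^2 + 2; at 3: 3^3 + 3 = 30; next = 29
base 3: 29 = 3^3 + 2; at 4: 4^4 + 2 = 258; next = 257
base 4: 257 = 4^4 + 1; at 5: 5^5 + 1 = 3126; next = 3125
base 5: 3125 = 5^5; at 6: 6^6 = 46656; next = 46655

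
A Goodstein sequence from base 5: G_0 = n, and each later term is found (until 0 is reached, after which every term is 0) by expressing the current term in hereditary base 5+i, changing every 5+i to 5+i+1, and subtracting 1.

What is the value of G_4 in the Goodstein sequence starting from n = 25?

47

(0) 25|_5 = 5^2 ↦ 6^2|_6 = 36 ⇒ 35
(1) 35|_6 = 5·6 + 5 ↦ 5·7 + 5|_7 = 40 ⇒ 39
(2) 39|_7 = 5·7 + 4 ↦ 5·8 + 4|_8 = 44 ⇒ 43
(3) 43|_8 = 5·8 + 3 ↦ 5·9 + 3|_9 = 48 ⇒ 47
(4) 47|_9 = 5·9 + 2 ↦ 5·10 + 2|_10 = 52 ⇒ 51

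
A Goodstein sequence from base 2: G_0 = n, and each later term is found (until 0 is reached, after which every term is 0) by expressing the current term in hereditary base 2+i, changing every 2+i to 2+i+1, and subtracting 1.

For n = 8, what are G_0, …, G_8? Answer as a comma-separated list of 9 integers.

G_0 = 8. HB_2(8) = 2^(2 + 1). Bump = 81. G_1 = 80.
G_1 = 80. HB_3(80) = 2·3^3 + 2·3^2 + 2·3 + 2. Bump = 554. G_2 = 553.
G_2 = 553. HB_4(553) = 2·4^4 + 2·4^2 + 2·4 + 1. Bump = 6311. G_3 = 6310.
G_3 = 6310. HB_5(6310) = 2·5^5 + 2·5^2 + 2·5. Bump = 93396. G_4 = 93395.
G_4 = 93395. HB_6(93395) = 2·6^6 + 2·6^2 + 6 + 5. Bump = 1647196. G_5 = 1647195.
G_5 = 1647195. HB_7(1647195) = 2·7^7 + 2·7^2 + 7 + 4. Bump = 33554572. G_6 = 33554571.
G_6 = 33554571. HB_8(33554571) = 2·8^8 + 2·8^2 + 8 + 3. Bump = 774841152. G_7 = 774841151.
G_7 = 774841151. HB_9(774841151) = 2·9^9 + 2·9^2 + 9 + 2. Bump = 20000000212. G_8 = 20000000211.

8, 80, 553, 6310, 93395, 1647195, 33554571, 774841151, 20000000211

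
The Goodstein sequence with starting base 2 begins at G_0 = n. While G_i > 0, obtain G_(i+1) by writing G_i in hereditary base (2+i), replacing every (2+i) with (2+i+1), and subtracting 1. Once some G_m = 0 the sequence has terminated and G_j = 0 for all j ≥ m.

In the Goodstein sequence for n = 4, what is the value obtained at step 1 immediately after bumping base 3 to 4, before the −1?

42

[0] 4 ≡ 2^2 (base 2). Lift 3: 27. −1: 26.
[1] 26 ≡ 2·3^2 + 2·3 + 2 (base 3). Lift 4: 42. −1: 41.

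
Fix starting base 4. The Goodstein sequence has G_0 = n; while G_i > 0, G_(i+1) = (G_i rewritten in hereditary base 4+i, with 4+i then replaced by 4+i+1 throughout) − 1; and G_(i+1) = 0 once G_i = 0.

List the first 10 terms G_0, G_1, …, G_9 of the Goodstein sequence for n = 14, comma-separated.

[0] 14 ≡ 3·4 + 2 (base 4). Lift 5: 17. −1: 16.
[1] 16 ≡ 3·5 + 1 (base 5). Lift 6: 19. −1: 18.
[2] 18 ≡ 3·6 (base 6). Lift 7: 21. −1: 20.
[3] 20 ≡ 2·7 + 6 (base 7). Lift 8: 22. −1: 21.
[4] 21 ≡ 2·8 + 5 (base 8). Lift 9: 23. −1: 22.
[5] 22 ≡ 2·9 + 4 (base 9). Lift 10: 24. −1: 23.
[6] 23 ≡ 2·10 + 3 (base 10). Lift 11: 25. −1: 24.
[7] 24 ≡ 2·11 + 2 (base 11). Lift 12: 26. −1: 25.
[8] 25 ≡ 2·12 + 1 (base 12). Lift 13: 27. −1: 26.

14, 16, 18, 20, 21, 22, 23, 24, 25, 26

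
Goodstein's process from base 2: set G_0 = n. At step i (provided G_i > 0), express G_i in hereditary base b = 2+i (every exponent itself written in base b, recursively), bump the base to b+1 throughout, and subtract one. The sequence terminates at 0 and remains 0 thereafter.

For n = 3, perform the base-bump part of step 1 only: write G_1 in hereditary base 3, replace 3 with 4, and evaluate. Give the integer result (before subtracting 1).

4

[0] 3 ≡ 2 + 1 (base 2). Lift 3: 4. −1: 3.
[1] 3 ≡ 3 (base 3). Lift 4: 4. −1: 3.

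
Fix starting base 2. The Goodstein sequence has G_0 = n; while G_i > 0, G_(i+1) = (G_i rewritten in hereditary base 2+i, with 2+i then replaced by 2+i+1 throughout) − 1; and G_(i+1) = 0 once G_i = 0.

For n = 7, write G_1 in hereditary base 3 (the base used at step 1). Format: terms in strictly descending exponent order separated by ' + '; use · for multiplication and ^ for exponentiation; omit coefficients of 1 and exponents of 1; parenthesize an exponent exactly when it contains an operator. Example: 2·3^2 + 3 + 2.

i=0: 7 = 2^2 + 2 + 1 (b=2); 2→3: 3^3 + 3 + 1 = 31; 31−1 = 30
i=1: 30 = 3^3 + 3 (b=3); 3→4: 4^4 + 4 = 260; 260−1 = 259

3^3 + 3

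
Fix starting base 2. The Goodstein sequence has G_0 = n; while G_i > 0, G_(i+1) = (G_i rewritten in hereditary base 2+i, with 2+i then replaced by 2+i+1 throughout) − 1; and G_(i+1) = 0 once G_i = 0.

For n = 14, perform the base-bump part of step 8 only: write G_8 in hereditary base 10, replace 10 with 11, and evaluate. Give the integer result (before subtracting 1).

i=0: 14 = 2^(2 + 1) + 2^2 + 2 (b=2); 2→3: 3^(3 + 1) + 3^3 + 3 = 111; 111−1 = 110
i=1: 110 = 3^(3 + 1) + 3^3 + 2 (b=3); 3→4: 4^(4 + 1) + 4^4 + 2 = 1282; 1282−1 = 1281
i=2: 1281 = 4^(4 + 1) + 4^4 + 1 (b=4); 4→5: 5^(5 + 1) + 5^5 + 1 = 18751; 18751−1 = 18750
i=3: 18750 = 5^(5 + 1) + 5^5 (b=5); 5→6: 6^(6 + 1) + 6^6 = 326592; 326592−1 = 326591
i=4: 326591 = 6^(6 + 1) + 5·6^5 + 5·6^4 + 5·6^3 + 5·6^2 + 5·6 + 5 (b=6); 6→7: 7^(7 + 1) + 5·7^5 + 5·7^4 + 5·7^3 + 5·7^2 + 5·7 + 5 = 5862841; 5862841−1 = 5862840
i=5: 5862840 = 7^(7 + 1) + 5·7^5 + 5·7^4 + 5·7^3 + 5·7^2 + 5·7 + 4 (b=7); 7→8: 8^(8 + 1) + 5·8^5 + 5·8^4 + 5·8^3 + 5·8^2 + 5·8 + 4 = 134404972; 134404972−1 = 134404971
i=6: 134404971 = 8^(8 + 1) + 5·8^5 + 5·8^4 + 5·8^3 + 5·8^2 + 5·8 + 3 (b=8); 8→9: 9^(9 + 1) + 5·9^5 + 5·9^4 + 5·9^3 + 5·9^2 + 5·9 + 3 = 3487116549; 3487116549−1 = 3487116548
i=7: 3487116548 = 9^(9 + 1) + 5·9^5 + 5·9^4 + 5·9^3 + 5·9^2 + 5·9 + 2 (b=9); 9→10: 10^(10 + 1) + 5·10^5 + 5·10^4 + 5·10^3 + 5·10^2 + 5·10 + 2 = 100000555552; 100000555552−1 = 100000555551

3138429262497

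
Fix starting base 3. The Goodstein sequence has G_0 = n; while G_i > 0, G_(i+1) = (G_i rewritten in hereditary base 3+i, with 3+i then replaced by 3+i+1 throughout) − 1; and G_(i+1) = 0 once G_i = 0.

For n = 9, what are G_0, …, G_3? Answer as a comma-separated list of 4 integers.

9, 15, 17, 19

[0] 9 ≡ 3^2 (base 3). Lift 4: 16. −1: 15.
[1] 15 ≡ 3·4 + 3 (base 4). Lift 5: 18. −1: 17.
[2] 17 ≡ 3·5 + 2 (base 5). Lift 6: 20. −1: 19.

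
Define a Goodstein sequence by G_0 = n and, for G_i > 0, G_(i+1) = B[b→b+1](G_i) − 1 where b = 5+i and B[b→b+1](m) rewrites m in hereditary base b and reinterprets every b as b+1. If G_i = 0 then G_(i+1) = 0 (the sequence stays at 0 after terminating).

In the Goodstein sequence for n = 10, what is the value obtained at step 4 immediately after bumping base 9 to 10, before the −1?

step 0: 10 = 2·5; sub 6 for 5: 2·6; = 12; G_1 = 12−1 = 11
step 1: 11 = 6 + 5; sub 7 for 6: 7 + 5; = 12; G_2 = 12−1 = 11
step 2: 11 = 7 + 4; sub 8 for 7: 8 + 4; = 12; G_3 = 12−1 = 11
step 3: 11 = 8 + 3; sub 9 for 8: 9 + 3; = 12; G_4 = 12−1 = 11
step 4: 11 = 9 + 2; sub 10 for 9: 10 + 2; = 12; G_5 = 12−1 = 11

12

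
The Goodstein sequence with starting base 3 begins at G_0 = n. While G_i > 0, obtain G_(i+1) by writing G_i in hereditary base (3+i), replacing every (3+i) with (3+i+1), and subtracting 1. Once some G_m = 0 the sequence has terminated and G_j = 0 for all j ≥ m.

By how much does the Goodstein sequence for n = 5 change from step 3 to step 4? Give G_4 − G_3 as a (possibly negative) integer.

base 3: 5 = 3 + 2; at 4: 4 + 2 = 6; next = 5
base 4: 5 = 4 + 1; at 5: 5 + 1 = 6; next = 5
base 5: 5 = 5; at 6: 6 = 6; next = 5
base 6: 5 = 5; at 7: 5 = 5; next = 4

-1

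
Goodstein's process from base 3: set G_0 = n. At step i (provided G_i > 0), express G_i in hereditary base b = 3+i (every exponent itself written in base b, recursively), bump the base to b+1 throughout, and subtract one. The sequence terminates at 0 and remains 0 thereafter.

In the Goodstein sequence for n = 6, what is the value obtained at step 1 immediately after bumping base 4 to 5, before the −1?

8

(0) 6|_3 = 2·3 ↦ 2·4|_4 = 8 ⇒ 7
(1) 7|_4 = 4 + 3 ↦ 5 + 3|_5 = 8 ⇒ 7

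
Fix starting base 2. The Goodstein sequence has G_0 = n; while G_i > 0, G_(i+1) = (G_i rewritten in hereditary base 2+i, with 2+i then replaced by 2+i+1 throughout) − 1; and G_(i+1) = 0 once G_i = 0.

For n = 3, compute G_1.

3

[0] 3 ≡ 2 + 1 (base 2). Lift 3: 4. −1: 3.
[1] 3 ≡ 3 (base 3). Lift 4: 4. −1: 3.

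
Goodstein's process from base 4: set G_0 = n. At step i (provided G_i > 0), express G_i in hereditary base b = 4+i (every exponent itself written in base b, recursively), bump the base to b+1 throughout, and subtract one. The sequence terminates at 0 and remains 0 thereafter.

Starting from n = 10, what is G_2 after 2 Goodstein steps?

12

step 0: 10 = 2·4 + 2; sub 5 for 4: 2·5 + 2; = 12; G_1 = 12−1 = 11
step 1: 11 = 2·5 + 1; sub 6 for 5: 2·6 + 1; = 13; G_2 = 13−1 = 12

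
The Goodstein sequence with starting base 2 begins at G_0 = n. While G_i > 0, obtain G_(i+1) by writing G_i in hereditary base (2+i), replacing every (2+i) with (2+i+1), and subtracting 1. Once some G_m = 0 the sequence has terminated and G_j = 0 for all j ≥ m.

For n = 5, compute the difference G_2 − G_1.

228

(0) 5|_2 = 2^2 + 1 ↦ 3^3 + 1|_3 = 28 ⇒ 27
(1) 27|_3 = 3^3 ↦ 4^4|_4 = 256 ⇒ 255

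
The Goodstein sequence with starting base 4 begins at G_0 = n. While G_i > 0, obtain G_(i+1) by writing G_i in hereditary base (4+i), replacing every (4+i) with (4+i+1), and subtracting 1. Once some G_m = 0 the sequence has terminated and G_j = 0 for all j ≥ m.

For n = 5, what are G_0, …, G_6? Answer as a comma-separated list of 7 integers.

step 0: 5 = 4 + 1; sub 5 for 4: 5 + 1; = 6; G_1 = 6−1 = 5
step 1: 5 = 5; sub 6 for 5: 6; = 6; G_2 = 6−1 = 5
step 2: 5 = 5; sub 7 for 6: 5; = 5; G_3 = 5−1 = 4
step 3: 4 = 4; sub 8 for 7: 4; = 4; G_4 = 4−1 = 3
step 4: 3 = 3; sub 9 for 8: 3; = 3; G_5 = 3−1 = 2
step 5: 2 = 2; sub 10 for 9: 2; = 2; G_6 = 2−1 = 1

5, 5, 5, 4, 3, 2, 1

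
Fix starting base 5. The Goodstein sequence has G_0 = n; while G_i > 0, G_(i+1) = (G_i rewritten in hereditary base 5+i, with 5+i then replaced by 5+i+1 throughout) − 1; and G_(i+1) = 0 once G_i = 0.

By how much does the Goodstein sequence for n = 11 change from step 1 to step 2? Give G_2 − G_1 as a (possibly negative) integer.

G_0 = 11. HB_5(11) = 2·5 + 1. Bump = 13. G_1 = 12.
G_1 = 12. HB_6(12) = 2·6. Bump = 14. G_2 = 13.

1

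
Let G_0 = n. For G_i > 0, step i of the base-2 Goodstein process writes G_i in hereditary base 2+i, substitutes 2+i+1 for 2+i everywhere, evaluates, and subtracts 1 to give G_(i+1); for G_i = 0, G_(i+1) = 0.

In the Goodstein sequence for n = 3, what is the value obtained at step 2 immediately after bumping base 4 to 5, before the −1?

3

step 0: 3 = 2 + 1; sub 3 for 2: 3 + 1; = 4; G_1 = 4−1 = 3
step 1: 3 = 3; sub 4 for 3: 4; = 4; G_2 = 4−1 = 3
step 2: 3 = 3; sub 5 for 4: 3; = 3; G_3 = 3−1 = 2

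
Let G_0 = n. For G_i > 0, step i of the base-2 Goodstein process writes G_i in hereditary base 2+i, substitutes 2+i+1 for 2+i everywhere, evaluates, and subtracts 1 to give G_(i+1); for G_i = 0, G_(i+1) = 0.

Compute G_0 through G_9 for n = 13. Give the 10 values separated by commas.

13, 108, 1279, 16092, 280711, 5765998, 134219479, 3486786855, 100000003325, 3138428381103

base 2: 13 = 2^(2 + 1) + 2^2 + 1; at 3: 3^(3 + 1) + 3^3 + 1 = 109; next = 108
base 3: 108 = 3^(3 + 1) + 3^3; at 4: 4^(4 + 1) + 4^4 = 1280; next = 1279
base 4: 1279 = 4^(4 + 1) + 3·4^3 + 3·4^2 + 3·4 + 3; at 5: 5^(5 + 1) + 3·5^3 + 3·5^2 + 3·5 + 3 = 16093; next = 16092
base 5: 16092 = 5^(5 + 1) + 3·5^3 + 3·5^2 + 3·5 + 2; at 6: 6^(6 + 1) + 3·6^3 + 3·6^2 + 3·6 + 2 = 280712; next = 280711
base 6: 280711 = 6^(6 + 1) + 3·6^3 + 3·6^2 + 3·6 + 1; at 7: 7^(7 + 1) + 3·7^3 + 3·7^2 + 3·7 + 1 = 5765999; next = 5765998
base 7: 5765998 = 7^(7 + 1) + 3·7^3 + 3·7^2 + 3·7; at 8: 8^(8 + 1) + 3·8^3 + 3·8^2 + 3·8 = 134219480; next = 134219479
base 8: 134219479 = 8^(8 + 1) + 3·8^3 + 3·8^2 + 2·8 + 7; at 9: 9^(9 + 1) + 3·9^3 + 3·9^2 + 2·9 + 7 = 3486786856; next = 3486786855
base 9: 3486786855 = 9^(9 + 1) + 3·9^3 + 3·9^2 + 2·9 + 6; at 10: 10^(10 + 1) + 3·10^3 + 3·10^2 + 2·10 + 6 = 100000003326; next = 100000003325
base 10: 100000003325 = 10^(10 + 1) + 3·10^3 + 3·10^2 + 2·10 + 5; at 11: 11^(11 + 1) + 3·11^3 + 3·11^2 + 2·11 + 5 = 3138428381104; next = 3138428381103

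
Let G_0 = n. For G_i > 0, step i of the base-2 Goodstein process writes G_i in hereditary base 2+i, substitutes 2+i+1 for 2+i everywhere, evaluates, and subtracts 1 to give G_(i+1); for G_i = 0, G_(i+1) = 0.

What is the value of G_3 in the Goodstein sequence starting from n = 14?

G_0=14  [base 2] 2^(2 + 1) + 2^2 + 2  →[2↦3]→  3^(3 + 1) + 3^3 + 3 = 111  −1 ⇒ G_1=110
G_1=110  [base 3] 3^(3 + 1) + 3^3 + 2  →[3↦4]→  4^(4 + 1) + 4^4 + 2 = 1282  −1 ⇒ G_2=1281
G_2=1281  [base 4] 4^(4 + 1) + 4^4 + 1  →[4↦5]→  5^(5 + 1) + 5^5 + 1 = 18751  −1 ⇒ G_3=18750
G_3=18750  [base 5] 5^(5 + 1) + 5^5  →[5↦6]→  6^(6 + 1) + 6^6 = 326592  −1 ⇒ G_4=326591

18750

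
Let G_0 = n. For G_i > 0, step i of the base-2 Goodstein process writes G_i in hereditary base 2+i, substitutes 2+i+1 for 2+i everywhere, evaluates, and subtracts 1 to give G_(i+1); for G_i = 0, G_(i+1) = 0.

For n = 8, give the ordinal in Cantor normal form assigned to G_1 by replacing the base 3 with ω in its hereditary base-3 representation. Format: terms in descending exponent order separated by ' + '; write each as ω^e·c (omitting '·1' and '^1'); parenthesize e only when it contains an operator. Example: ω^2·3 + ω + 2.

ω^ω·2 + ω^2·2 + ω·2 + 2

[0] 8 ≡ 2^(2 + 1) (base 2). Lift 3: 81. −1: 80.
[1] 80 ≡ 2·3^3 + 2·3^2 + 2·3 + 2 (base 3). Lift 4: 554. −1: 553.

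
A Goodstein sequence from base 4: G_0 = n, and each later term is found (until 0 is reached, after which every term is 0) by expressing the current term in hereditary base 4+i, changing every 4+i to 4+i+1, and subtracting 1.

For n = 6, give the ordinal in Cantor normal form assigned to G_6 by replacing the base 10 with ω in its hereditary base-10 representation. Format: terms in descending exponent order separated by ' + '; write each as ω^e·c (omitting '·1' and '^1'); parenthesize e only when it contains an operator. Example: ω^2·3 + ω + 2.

3

step 0: 6 = 4 + 2; sub 5 for 4: 5 + 2; = 7; G_1 = 7−1 = 6
step 1: 6 = 5 + 1; sub 6 for 5: 6 + 1; = 7; G_2 = 7−1 = 6
step 2: 6 = 6; sub 7 for 6: 7; = 7; G_3 = 7−1 = 6
step 3: 6 = 6; sub 8 for 7: 6; = 6; G_4 = 6−1 = 5
step 4: 5 = 5; sub 9 for 8: 5; = 5; G_5 = 5−1 = 4
step 5: 4 = 4; sub 10 for 9: 4; = 4; G_6 = 4−1 = 3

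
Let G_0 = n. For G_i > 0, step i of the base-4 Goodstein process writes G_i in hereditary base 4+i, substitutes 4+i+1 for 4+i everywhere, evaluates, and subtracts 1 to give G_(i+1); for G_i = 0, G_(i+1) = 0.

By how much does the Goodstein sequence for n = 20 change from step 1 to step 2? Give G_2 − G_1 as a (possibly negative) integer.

10

base 4: 20 = 4^2 + 4; at 5: 5^2 + 5 = 30; next = 29
base 5: 29 = 5^2 + 4; at 6: 6^2 + 4 = 40; next = 39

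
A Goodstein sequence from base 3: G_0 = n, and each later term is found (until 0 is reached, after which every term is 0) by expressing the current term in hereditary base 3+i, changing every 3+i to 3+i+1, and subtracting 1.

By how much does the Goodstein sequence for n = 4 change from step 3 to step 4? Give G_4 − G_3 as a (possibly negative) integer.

-1

step 0: 4 = 3 + 1; sub 4 for 3: 4 + 1; = 5; G_1 = 5−1 = 4
step 1: 4 = 4; sub 5 for 4: 5; = 5; G_2 = 5−1 = 4
step 2: 4 = 4; sub 6 for 5: 4; = 4; G_3 = 4−1 = 3
step 3: 3 = 3; sub 7 for 6: 3; = 3; G_4 = 3−1 = 2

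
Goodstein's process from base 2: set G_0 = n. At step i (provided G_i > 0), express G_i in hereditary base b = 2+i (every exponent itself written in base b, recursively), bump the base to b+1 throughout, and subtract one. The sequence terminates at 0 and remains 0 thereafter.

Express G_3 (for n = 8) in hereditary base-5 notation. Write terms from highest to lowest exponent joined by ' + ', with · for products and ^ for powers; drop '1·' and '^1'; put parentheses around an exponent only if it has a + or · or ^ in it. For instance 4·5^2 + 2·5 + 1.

i=0: 8 = 2^(2 + 1) (b=2); 2→3: 3^(3 + 1) = 81; 81−1 = 80
i=1: 80 = 2·3^3 + 2·3^2 + 2·3 + 2 (b=3); 3→4: 2·4^4 + 2·4^2 + 2·4 + 2 = 554; 554−1 = 553
i=2: 553 = 2·4^4 + 2·4^2 + 2·4 + 1 (b=4); 4→5: 2·5^5 + 2·5^2 + 2·5 + 1 = 6311; 6311−1 = 6310
i=3: 6310 = 2·5^5 + 2·5^2 + 2·5 (b=5); 5→6: 2·6^6 + 2·6^2 + 2·6 = 93396; 93396−1 = 93395

2·5^5 + 2·5^2 + 2·5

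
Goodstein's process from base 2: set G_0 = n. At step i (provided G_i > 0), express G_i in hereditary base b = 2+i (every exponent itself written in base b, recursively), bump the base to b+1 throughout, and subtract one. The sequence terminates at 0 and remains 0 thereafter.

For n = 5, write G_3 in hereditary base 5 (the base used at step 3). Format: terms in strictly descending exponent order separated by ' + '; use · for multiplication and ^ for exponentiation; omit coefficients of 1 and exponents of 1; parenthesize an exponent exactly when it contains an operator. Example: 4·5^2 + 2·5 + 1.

3·5^3 + 3·5^2 + 3·5 + 2

5 —HB2→ 2^2 + 1 —bump→ 3^3 + 1 = 28 —(−1)→ 27
27 —HB3→ 3^3 —bump→ 4^4 = 256 —(−1)→ 255
255 —HB4→ 3·4^3 + 3·4^2 + 3·4 + 3 —bump→ 3·5^3 + 3·5^2 + 3·5 + 3 = 468 —(−1)→ 467
467 —HB5→ 3·5^3 + 3·5^2 + 3·5 + 2 —bump→ 3·6^3 + 3·6^2 + 3·6 + 2 = 776 —(−1)→ 775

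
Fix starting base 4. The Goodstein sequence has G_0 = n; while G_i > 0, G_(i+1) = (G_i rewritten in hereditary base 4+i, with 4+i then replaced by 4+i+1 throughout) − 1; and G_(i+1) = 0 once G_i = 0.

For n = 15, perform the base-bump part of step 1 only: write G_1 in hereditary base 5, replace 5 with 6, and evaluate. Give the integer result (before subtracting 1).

20

15 —HB4→ 3·4 + 3 —bump→ 3·5 + 3 = 18 —(−1)→ 17
17 —HB5→ 3·5 + 2 —bump→ 3·6 + 2 = 20 —(−1)→ 19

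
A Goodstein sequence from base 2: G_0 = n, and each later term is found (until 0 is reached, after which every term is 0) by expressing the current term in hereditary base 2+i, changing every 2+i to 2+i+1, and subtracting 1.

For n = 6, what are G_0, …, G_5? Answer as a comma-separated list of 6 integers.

G_0 = 6. HB_2(6) = 2^2 + 2. Bump = 30. G_1 = 29.
G_1 = 29. HB_3(29) = 3^3 + 2. Bump = 258. G_2 = 257.
G_2 = 257. HB_4(257) = 4^4 + 1. Bump = 3126. G_3 = 3125.
G_3 = 3125. HB_5(3125) = 5^5. Bump = 46656. G_4 = 46655.
G_4 = 46655. HB_6(46655) = 5·6^5 + 5·6^4 + 5·6^3 + 5·6^2 + 5·6 + 5. Bump = 98040. G_5 = 98039.

6, 29, 257, 3125, 46655, 98039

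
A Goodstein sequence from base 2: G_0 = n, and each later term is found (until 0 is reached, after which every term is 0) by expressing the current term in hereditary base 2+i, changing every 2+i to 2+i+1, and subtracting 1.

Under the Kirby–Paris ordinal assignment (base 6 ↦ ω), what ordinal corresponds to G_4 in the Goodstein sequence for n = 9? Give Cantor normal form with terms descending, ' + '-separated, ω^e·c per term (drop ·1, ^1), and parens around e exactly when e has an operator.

ω^ω·3 + ω^3·3 + ω^2·3 + ω·3 + 1

G_0=9  [base 2] 2^(2 + 1) + 1  →[2↦3]→  3^(3 + 1) + 1 = 82  −1 ⇒ G_1=81
G_1=81  [base 3] 3^(3 + 1)  →[3↦4]→  4^(4 + 1) = 1024  −1 ⇒ G_2=1023
G_2=1023  [base 4] 3·4^4 + 3·4^3 + 3·4^2 + 3·4 + 3  →[4↦5]→  3·5^5 + 3·5^3 + 3·5^2 + 3·5 + 3 = 9843  −1 ⇒ G_3=9842
G_3=9842  [base 5] 3·5^5 + 3·5^3 + 3·5^2 + 3·5 + 2  →[5↦6]→  3·6^6 + 3·6^3 + 3·6^2 + 3·6 + 2 = 140744  −1 ⇒ G_4=140743
G_4=140743  [base 6] 3·6^6 + 3·6^3 + 3·6^2 + 3·6 + 1  →[6↦7]→  3·7^7 + 3·7^3 + 3·7^2 + 3·7 + 1 = 2471827  −1 ⇒ G_5=2471826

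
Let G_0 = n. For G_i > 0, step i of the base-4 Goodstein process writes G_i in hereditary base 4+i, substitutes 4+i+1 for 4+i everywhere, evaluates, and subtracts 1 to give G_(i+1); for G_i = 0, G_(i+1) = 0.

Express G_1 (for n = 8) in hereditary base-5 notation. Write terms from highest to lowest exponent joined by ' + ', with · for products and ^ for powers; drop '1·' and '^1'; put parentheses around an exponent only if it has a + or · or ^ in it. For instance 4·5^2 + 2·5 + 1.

G_0 = 8. HB_4(8) = 2·4. Bump = 10. G_1 = 9.
G_1 = 9. HB_5(9) = 5 + 4. Bump = 10. G_2 = 9.

5 + 4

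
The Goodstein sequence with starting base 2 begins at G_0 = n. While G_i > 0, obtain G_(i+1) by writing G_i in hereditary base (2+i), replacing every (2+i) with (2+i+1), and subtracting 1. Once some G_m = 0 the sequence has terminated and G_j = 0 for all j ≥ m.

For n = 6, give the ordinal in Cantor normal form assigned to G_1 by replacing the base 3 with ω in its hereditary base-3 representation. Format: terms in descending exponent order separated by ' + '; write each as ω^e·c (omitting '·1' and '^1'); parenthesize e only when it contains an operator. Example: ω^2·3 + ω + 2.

ω^ω + 2

(0) 6|_2 = 2^2 + 2 ↦ 3^3 + 3|_3 = 30 ⇒ 29
(1) 29|_3 = 3^3 + 2 ↦ 4^4 + 2|_4 = 258 ⇒ 257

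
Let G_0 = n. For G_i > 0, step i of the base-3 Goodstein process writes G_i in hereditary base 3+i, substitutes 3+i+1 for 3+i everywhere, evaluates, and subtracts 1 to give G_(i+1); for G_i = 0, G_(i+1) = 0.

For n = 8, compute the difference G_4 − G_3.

base 3: 8 = 2·3 + 2; at 4: 2·4 + 2 = 10; next = 9
base 4: 9 = 2·4 + 1; at 5: 2·5 + 1 = 11; next = 10
base 5: 10 = 2·5; at 6: 2·6 = 12; next = 11
base 6: 11 = 6 + 5; at 7: 7 + 5 = 12; next = 11

0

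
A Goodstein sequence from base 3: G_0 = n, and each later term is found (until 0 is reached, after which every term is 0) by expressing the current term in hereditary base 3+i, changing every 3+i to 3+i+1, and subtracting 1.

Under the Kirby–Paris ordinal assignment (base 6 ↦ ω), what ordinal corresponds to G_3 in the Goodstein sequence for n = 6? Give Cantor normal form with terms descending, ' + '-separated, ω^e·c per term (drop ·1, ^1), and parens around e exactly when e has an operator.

[0] 6 ≡ 2·3 (base 3). Lift 4: 8. −1: 7.
[1] 7 ≡ 4 + 3 (base 4). Lift 5: 8. −1: 7.
[2] 7 ≡ 5 + 2 (base 5). Lift 6: 8. −1: 7.
[3] 7 ≡ 6 + 1 (base 6). Lift 7: 8. −1: 7.

ω + 1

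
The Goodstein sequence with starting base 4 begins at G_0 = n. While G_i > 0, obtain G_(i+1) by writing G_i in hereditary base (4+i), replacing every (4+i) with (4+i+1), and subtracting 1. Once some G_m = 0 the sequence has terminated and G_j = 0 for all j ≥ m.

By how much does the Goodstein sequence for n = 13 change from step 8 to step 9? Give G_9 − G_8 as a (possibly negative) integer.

i=0: 13 = 3·4 + 1 (b=4); 4→5: 3·5 + 1 = 16; 16−1 = 15
i=1: 15 = 3·5 (b=5); 5→6: 3·6 = 18; 18−1 = 17
i=2: 17 = 2·6 + 5 (b=6); 6→7: 2·7 + 5 = 19; 19−1 = 18
i=3: 18 = 2·7 + 4 (b=7); 7→8: 2·8 + 4 = 20; 20−1 = 19
i=4: 19 = 2·8 + 3 (b=8); 8→9: 2·9 + 3 = 21; 21−1 = 20
i=5: 20 = 2·9 + 2 (b=9); 9→10: 2·10 + 2 = 22; 22−1 = 21
i=6: 21 = 2·10 + 1 (b=10); 10→11: 2·11 + 1 = 23; 23−1 = 22
i=7: 22 = 2·11 (b=11); 11→12: 2·12 = 24; 24−1 = 23
i=8: 23 = 12 + 11 (b=12); 12→13: 13 + 11 = 24; 24−1 = 23

0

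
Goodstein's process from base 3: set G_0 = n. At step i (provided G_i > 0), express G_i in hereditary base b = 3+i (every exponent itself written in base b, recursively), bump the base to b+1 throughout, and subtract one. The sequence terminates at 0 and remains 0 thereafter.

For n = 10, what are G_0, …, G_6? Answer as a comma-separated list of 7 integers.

i=0: 10 = 3^2 + 1 (b=3); 3→4: 4^2 + 1 = 17; 17−1 = 16
i=1: 16 = 4^2 (b=4); 4→5: 5^2 = 25; 25−1 = 24
i=2: 24 = 4·5 + 4 (b=5); 5→6: 4·6 + 4 = 28; 28−1 = 27
i=3: 27 = 4·6 + 3 (b=6); 6→7: 4·7 + 3 = 31; 31−1 = 30
i=4: 30 = 4·7 + 2 (b=7); 7→8: 4·8 + 2 = 34; 34−1 = 33
i=5: 33 = 4·8 + 1 (b=8); 8→9: 4·9 + 1 = 37; 37−1 = 36

10, 16, 24, 27, 30, 33, 36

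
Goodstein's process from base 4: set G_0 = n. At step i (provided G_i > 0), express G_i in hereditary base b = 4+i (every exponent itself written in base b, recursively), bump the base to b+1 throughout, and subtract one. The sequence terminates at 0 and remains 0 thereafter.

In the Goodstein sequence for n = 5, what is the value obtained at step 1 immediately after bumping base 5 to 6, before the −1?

G_0=5  [base 4] 4 + 1  →[4↦5]→  5 + 1 = 6  −1 ⇒ G_1=5
G_1=5  [base 5] 5  →[5↦6]→  6 = 6  −1 ⇒ G_2=5

6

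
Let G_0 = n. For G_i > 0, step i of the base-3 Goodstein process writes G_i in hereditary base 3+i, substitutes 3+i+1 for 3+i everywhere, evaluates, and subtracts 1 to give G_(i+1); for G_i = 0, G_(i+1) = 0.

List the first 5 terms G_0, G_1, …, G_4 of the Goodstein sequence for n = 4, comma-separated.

4, 4, 4, 3, 2

(0) 4|_3 = 3 + 1 ↦ 4 + 1|_4 = 5 ⇒ 4
(1) 4|_4 = 4 ↦ 5|_5 = 5 ⇒ 4
(2) 4|_5 = 4 ↦ 4|_6 = 4 ⇒ 3
(3) 3|_6 = 3 ↦ 3|_7 = 3 ⇒ 2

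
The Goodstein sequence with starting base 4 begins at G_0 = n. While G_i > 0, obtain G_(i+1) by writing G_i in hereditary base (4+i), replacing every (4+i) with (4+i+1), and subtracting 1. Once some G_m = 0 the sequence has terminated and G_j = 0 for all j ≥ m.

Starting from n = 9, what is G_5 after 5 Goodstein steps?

9 —HB4→ 2·4 + 1 —bump→ 2·5 + 1 = 11 —(−1)→ 10
10 —HB5→ 2·5 —bump→ 2·6 = 12 —(−1)→ 11
11 —HB6→ 6 + 5 —bump→ 7 + 5 = 12 —(−1)→ 11
11 —HB7→ 7 + 4 —bump→ 8 + 4 = 12 —(−1)→ 11
11 —HB8→ 8 + 3 —bump→ 9 + 3 = 12 —(−1)→ 11
11 —HB9→ 9 + 2 —bump→ 10 + 2 = 12 —(−1)→ 11

11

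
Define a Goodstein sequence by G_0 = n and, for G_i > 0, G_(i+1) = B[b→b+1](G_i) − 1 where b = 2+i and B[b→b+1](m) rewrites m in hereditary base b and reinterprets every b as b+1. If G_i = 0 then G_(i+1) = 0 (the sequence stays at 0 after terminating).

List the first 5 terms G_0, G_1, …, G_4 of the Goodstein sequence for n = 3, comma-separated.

3, 3, 3, 2, 1

step 0: 3 = 2 + 1; sub 3 for 2: 3 + 1; = 4; G_1 = 4−1 = 3
step 1: 3 = 3; sub 4 for 3: 4; = 4; G_2 = 4−1 = 3
step 2: 3 = 3; sub 5 for 4: 3; = 3; G_3 = 3−1 = 2
step 3: 2 = 2; sub 6 for 5: 2; = 2; G_4 = 2−1 = 1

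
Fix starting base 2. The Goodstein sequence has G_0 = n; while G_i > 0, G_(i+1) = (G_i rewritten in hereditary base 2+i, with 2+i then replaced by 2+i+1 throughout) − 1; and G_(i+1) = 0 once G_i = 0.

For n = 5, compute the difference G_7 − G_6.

G_0 = 5. HB_2(5) = 2^2 + 1. Bump = 28. G_1 = 27.
G_1 = 27. HB_3(27) = 3^3. Bump = 256. G_2 = 255.
G_2 = 255. HB_4(255) = 3·4^3 + 3·4^2 + 3·4 + 3. Bump = 468. G_3 = 467.
G_3 = 467. HB_5(467) = 3·5^3 + 3·5^2 + 3·5 + 2. Bump = 776. G_4 = 775.
G_4 = 775. HB_6(775) = 3·6^3 + 3·6^2 + 3·6 + 1. Bump = 1198. G_5 = 1197.
G_5 = 1197. HB_7(1197) = 3·7^3 + 3·7^2 + 3·7. Bump = 1752. G_6 = 1751.
G_6 = 1751. HB_8(1751) = 3·8^3 + 3·8^2 + 2·8 + 7. Bump = 2455. G_7 = 2454.

703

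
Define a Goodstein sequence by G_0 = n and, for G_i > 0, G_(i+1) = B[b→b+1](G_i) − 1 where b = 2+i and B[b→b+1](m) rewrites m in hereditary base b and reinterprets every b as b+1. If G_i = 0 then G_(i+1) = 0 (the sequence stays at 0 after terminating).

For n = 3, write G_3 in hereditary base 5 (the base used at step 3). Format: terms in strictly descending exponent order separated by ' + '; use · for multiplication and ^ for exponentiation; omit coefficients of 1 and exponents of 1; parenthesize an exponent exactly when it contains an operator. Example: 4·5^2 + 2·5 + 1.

i=0: 3 = 2 + 1 (b=2); 2→3: 3 + 1 = 4; 4−1 = 3
i=1: 3 = 3 (b=3); 3→4: 4 = 4; 4−1 = 3
i=2: 3 = 3 (b=4); 4→5: 3 = 3; 3−1 = 2
i=3: 2 = 2 (b=5); 5→6: 2 = 2; 2−1 = 1

2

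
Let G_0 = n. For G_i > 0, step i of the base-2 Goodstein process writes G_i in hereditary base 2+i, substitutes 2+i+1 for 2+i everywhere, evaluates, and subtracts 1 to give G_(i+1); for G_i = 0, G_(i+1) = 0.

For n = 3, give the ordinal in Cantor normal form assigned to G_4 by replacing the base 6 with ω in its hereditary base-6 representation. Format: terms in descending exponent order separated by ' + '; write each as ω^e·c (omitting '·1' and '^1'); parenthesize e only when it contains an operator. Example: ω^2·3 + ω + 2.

1

base 2: 3 = 2 + 1; at 3: 3 + 1 = 4; next = 3
base 3: 3 = 3; at 4: 4 = 4; next = 3
base 4: 3 = 3; at 5: 3 = 3; next = 2
base 5: 2 = 2; at 6: 2 = 2; next = 1
base 6: 1 = 1; at 7: 1 = 1; next = 0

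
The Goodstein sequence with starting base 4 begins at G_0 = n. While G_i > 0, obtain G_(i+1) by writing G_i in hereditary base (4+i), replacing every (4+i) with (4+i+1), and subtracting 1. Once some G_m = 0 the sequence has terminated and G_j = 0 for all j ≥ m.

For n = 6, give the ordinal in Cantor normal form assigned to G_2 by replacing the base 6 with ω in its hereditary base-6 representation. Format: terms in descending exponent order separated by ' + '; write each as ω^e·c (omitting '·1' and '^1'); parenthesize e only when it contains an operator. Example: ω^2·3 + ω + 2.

G_0 = 6. HB_4(6) = 4 + 2. Bump = 7. G_1 = 6.
G_1 = 6. HB_5(6) = 5 + 1. Bump = 7. G_2 = 6.
G_2 = 6. HB_6(6) = 6. Bump = 7. G_3 = 6.

ω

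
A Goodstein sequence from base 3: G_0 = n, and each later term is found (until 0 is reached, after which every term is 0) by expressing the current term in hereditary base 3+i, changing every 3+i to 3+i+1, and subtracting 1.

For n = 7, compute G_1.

8

G_0=7  [base 3] 2·3 + 1  →[3↦4]→  2·4 + 1 = 9  −1 ⇒ G_1=8
G_1=8  [base 4] 2·4  →[4↦5]→  2·5 = 10  −1 ⇒ G_2=9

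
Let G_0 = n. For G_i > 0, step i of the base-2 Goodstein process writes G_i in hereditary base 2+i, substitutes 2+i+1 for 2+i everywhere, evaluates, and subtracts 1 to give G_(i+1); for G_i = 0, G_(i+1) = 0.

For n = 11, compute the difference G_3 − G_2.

14600

G_0 = 11. HB_2(11) = 2^(2 + 1) + 2 + 1. Bump = 85. G_1 = 84.
G_1 = 84. HB_3(84) = 3^(3 + 1) + 3. Bump = 1028. G_2 = 1027.
G_2 = 1027. HB_4(1027) = 4^(4 + 1) + 3. Bump = 15628. G_3 = 15627.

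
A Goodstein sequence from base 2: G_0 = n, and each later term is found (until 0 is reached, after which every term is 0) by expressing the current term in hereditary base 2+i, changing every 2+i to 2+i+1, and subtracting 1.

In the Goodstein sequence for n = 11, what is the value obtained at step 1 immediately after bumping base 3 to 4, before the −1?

1028

(0) 11|_2 = 2^(2 + 1) + 2 + 1 ↦ 3^(3 + 1) + 3 + 1|_3 = 85 ⇒ 84
(1) 84|_3 = 3^(3 + 1) + 3 ↦ 4^(4 + 1) + 4|_4 = 1028 ⇒ 1027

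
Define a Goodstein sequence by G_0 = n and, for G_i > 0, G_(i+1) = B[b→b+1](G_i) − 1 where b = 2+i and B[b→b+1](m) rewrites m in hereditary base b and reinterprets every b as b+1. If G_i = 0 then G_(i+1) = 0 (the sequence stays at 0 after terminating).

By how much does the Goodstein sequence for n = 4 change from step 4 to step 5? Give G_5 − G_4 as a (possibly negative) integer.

step 0: 4 = 2^2; sub 3 for 2: 3^3; = 27; G_1 = 27−1 = 26
step 1: 26 = 2·3^2 + 2·3 + 2; sub 4 for 3: 2·4^2 + 2·4 + 2; = 42; G_2 = 42−1 = 41
step 2: 41 = 2·4^2 + 2·4 + 1; sub 5 for 4: 2·5^2 + 2·5 + 1; = 61; G_3 = 61−1 = 60
step 3: 60 = 2·5^2 + 2·5; sub 6 for 5: 2·6^2 + 2·6; = 84; G_4 = 84−1 = 83
step 4: 83 = 2·6^2 + 6 + 5; sub 7 for 6: 2·7^2 + 7 + 5; = 110; G_5 = 110−1 = 109

26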